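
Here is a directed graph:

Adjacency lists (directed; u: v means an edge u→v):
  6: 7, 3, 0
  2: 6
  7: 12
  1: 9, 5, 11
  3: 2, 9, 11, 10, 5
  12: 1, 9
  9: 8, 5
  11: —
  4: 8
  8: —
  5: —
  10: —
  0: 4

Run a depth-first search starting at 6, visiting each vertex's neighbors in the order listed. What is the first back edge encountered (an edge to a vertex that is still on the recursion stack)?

DFS from 6 (visiting each vertex's neighbors in the order listed); mark gray on enter, black on exit:
6 gray
  7 gray
    12 gray
      1 gray
        9 gray
          8 gray
          8 black
          5 gray
          5 black
        9 black
        1→5: 5 black — skip
        11 gray
        11 black
      1 black
      12→9: 9 black — skip
    12 black
  7 black
  3 gray
    2 gray
      2→6: 6 is gray → back edge
First back edge: 2 → 6.

2→6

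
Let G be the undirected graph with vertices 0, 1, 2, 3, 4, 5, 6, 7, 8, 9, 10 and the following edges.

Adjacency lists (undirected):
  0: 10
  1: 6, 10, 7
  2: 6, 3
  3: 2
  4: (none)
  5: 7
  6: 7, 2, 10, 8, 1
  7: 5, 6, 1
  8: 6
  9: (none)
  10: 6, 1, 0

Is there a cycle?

Yes

DFS, tracking each vertex's parent; an edge to a visited non-parent vertex closes a cycle.
Start from 10:
visit 10 (parent –)
  visit 6 (parent 10)
    visit 7 (parent 6)
      visit 5 (parent 7)
        5–7: parent, skip
      7–6: parent, skip
      visit 1 (parent 7)
        1–6: 6 visited and ≠ parent → cycle
Cycle: 6 – 7 – 1 – 6.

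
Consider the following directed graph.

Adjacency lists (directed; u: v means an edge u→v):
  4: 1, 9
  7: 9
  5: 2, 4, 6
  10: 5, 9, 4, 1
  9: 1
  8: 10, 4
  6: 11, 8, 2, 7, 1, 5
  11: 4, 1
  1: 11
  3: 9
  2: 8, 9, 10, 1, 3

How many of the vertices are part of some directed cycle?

9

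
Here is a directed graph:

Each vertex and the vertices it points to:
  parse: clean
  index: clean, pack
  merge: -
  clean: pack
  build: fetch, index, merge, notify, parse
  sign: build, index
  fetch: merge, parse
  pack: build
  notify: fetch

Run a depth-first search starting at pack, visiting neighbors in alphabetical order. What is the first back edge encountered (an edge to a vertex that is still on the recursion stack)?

DFS from pack (visiting neighbors in alphabetical order); mark gray on enter, black on exit:
pack gray
  build gray
    fetch gray
      merge gray
      merge black
      parse gray
        clean gray
          clean→pack: pack is gray → back edge
First back edge: clean → pack.

clean->pack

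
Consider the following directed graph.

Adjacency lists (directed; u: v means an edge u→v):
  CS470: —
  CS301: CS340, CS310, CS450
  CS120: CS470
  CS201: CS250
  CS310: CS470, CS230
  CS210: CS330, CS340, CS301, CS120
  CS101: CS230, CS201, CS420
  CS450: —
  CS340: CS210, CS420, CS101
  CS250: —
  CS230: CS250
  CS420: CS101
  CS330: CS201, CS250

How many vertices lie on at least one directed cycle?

5

A vertex is on a directed cycle iff it belongs to a strongly connected component of size ≥ 2 (or has a self-loop).
The vertices on cycles are {CS101, CS210, CS301, CS340, CS420} — 5 in total.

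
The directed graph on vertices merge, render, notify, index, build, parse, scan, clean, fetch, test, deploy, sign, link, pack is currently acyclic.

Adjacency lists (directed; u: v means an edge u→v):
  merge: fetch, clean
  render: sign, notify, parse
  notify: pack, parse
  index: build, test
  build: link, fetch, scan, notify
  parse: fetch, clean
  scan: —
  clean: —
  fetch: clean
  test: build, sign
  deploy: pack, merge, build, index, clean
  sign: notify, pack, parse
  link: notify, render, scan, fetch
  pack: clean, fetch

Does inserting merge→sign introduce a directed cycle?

Adding merge→sign creates a cycle iff sign can already reach merge.
Explore from sign: no path reaches merge. The graph stays acyclic.

No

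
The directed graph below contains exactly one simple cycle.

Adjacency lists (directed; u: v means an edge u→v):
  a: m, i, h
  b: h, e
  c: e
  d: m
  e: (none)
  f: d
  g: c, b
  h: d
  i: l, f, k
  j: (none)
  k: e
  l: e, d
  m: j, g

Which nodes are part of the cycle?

DFS with gray/black marking from m:
m gray
  j gray
  j black
  g gray
    c gray
      e gray
      e black
    c black
    b gray
      h gray
        d gray
          d→m: m is gray → back edge
Back edge closes the cycle m → g → b → h → d → m; its vertices are {b, d, g, h, m}.

b, d, g, h, m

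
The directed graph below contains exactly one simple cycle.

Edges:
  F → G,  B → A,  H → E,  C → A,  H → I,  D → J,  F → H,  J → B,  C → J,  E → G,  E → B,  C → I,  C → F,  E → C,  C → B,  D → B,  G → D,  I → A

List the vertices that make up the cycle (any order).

C, E, F, H

DFS with gray/black marking from F:
F gray
  H gray
    E gray
      B gray
        A gray
        A black
      B black
      C gray
        C→A: A black — skip
        C→F: F is gray → back edge
Back edge closes the cycle F → H → E → C → F; its vertices are {C, E, F, H}.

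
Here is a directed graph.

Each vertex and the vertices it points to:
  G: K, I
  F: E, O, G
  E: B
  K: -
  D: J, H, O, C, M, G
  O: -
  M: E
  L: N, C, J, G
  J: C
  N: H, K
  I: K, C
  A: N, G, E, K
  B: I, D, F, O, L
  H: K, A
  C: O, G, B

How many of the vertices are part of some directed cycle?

13

A vertex is on a directed cycle iff it belongs to a strongly connected component of size ≥ 2 (or has a self-loop).
The vertices on cycles are {A, B, C, D, E, F, G, H, I, J, L, M, N} — 13 in total.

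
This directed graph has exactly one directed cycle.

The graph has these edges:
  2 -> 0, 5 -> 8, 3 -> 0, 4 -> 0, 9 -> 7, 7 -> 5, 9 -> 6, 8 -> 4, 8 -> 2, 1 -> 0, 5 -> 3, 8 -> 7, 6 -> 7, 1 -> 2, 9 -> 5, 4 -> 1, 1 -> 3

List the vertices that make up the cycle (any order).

DFS with gray/black marking from 5:
5 gray
  8 gray
    7 gray
      7→5: 5 is gray → back edge
Back edge closes the cycle 5 → 8 → 7 → 5; its vertices are {5, 7, 8}.

5, 7, 8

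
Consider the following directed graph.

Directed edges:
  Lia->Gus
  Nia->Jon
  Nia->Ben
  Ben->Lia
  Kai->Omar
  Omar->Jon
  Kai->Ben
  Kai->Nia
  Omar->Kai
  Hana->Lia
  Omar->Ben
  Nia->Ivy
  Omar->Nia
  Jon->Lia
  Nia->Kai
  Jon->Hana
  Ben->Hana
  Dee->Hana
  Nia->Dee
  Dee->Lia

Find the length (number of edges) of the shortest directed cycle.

2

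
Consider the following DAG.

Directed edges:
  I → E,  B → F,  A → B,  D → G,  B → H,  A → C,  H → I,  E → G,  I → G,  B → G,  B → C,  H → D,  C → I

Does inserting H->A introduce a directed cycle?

Adding H→A creates a cycle iff A can already reach H.
Path from A: A → B → H.
So A → … → H → A is a cycle.

Yes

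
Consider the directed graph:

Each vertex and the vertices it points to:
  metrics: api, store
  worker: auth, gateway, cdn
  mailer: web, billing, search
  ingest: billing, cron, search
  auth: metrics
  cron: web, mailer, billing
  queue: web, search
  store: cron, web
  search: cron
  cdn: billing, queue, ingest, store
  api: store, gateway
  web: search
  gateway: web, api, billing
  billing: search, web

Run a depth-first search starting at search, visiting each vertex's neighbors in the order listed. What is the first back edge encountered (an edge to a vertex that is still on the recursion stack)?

web->search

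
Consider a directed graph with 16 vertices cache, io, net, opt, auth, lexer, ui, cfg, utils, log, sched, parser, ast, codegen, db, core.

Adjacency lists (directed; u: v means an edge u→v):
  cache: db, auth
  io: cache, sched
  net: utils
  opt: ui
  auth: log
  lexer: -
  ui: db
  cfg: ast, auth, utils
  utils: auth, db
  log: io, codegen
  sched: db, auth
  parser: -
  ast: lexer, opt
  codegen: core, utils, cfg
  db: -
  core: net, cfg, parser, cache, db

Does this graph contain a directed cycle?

Yes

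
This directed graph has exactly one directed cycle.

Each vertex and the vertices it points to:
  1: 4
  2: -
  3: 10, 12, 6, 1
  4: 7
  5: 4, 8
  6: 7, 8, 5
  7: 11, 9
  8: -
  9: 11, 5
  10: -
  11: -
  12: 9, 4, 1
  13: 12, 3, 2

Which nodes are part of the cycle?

4, 5, 7, 9

DFS with gray/black marking from 4:
4 gray
  7 gray
    11 gray
    11 black
    9 gray
      9→11: 11 black — skip
      5 gray
        5→4: 4 is gray → back edge
Back edge closes the cycle 4 → 7 → 9 → 5 → 4; its vertices are {4, 5, 7, 9}.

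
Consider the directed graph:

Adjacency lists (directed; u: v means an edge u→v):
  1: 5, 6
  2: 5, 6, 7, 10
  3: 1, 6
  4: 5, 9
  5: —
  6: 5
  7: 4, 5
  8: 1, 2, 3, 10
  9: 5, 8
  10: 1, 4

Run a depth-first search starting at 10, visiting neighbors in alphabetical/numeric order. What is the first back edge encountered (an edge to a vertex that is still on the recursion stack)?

7→4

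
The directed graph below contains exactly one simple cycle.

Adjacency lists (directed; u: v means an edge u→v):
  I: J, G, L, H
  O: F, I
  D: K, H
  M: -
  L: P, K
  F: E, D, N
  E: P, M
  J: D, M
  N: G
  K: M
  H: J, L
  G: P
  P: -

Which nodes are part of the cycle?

D, H, J

DFS with gray/black marking from H:
H gray
  J gray
    D gray
      K gray
        M gray
        M black
      K black
      D→H: H is gray → back edge
Back edge closes the cycle H → J → D → H; its vertices are {D, H, J}.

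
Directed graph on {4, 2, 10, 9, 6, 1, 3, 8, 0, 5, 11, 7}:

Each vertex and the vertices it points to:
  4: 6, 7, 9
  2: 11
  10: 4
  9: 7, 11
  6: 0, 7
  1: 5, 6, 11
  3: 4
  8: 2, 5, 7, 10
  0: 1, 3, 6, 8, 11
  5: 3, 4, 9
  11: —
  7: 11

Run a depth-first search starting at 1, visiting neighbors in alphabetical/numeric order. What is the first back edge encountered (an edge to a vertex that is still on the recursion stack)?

0->1

DFS from 1 (visiting neighbors in alphabetical/numeric order); mark gray on enter, black on exit:
1 gray
  5 gray
    3 gray
      4 gray
        6 gray
          0 gray
            0→1: 1 is gray → back edge
First back edge: 0 → 1.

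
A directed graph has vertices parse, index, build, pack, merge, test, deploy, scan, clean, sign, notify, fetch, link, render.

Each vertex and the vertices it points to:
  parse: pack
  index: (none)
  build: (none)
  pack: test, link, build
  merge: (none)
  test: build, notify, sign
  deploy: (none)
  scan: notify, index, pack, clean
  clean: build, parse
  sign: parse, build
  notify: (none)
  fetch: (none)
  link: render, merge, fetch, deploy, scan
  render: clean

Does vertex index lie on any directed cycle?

No

index lies on a cycle iff there is a path from index back to itself.
Exploring from index, it never reaches itself; equivalently, its strongly connected component is a singleton.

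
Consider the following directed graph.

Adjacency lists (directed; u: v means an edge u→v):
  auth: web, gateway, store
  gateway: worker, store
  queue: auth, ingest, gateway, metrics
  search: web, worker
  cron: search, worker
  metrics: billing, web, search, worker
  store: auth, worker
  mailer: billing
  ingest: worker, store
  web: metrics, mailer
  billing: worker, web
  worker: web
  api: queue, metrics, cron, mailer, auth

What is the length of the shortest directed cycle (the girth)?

For each vertex v, BFS finds the shortest path from v back to v.
The shortest such closed walk is auth → store → auth, length 2.

2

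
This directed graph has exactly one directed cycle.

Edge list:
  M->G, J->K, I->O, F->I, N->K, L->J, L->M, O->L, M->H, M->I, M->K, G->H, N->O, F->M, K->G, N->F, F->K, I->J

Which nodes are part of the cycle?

I, L, M, O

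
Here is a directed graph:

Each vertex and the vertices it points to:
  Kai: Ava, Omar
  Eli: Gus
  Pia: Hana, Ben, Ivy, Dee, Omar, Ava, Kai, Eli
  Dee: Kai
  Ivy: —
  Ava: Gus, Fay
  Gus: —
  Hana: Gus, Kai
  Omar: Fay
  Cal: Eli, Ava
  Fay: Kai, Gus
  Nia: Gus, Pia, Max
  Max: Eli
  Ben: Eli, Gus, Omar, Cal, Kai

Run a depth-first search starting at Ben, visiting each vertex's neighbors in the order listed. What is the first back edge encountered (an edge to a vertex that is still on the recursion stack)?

Ava->Fay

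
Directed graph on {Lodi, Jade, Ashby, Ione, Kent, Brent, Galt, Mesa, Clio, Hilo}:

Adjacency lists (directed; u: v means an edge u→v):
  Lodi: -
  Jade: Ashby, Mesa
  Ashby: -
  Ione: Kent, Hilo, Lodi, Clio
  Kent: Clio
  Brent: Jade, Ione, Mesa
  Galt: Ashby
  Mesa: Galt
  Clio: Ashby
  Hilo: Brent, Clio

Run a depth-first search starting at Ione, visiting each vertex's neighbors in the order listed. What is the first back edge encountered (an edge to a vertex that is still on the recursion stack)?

Brent->Ione

DFS from Ione (visiting each vertex's neighbors in the order listed); mark gray on enter, black on exit:
Ione gray
  Kent gray
    Clio gray
      Ashby gray
      Ashby black
    Clio black
  Kent black
  Hilo gray
    Brent gray
      Jade gray
        Jade→Ashby: Ashby black — skip
        Mesa gray
          Galt gray
            Galt→Ashby: Ashby black — skip
          Galt black
        Mesa black
      Jade black
      Brent→Ione: Ione is gray → back edge
First back edge: Brent → Ione.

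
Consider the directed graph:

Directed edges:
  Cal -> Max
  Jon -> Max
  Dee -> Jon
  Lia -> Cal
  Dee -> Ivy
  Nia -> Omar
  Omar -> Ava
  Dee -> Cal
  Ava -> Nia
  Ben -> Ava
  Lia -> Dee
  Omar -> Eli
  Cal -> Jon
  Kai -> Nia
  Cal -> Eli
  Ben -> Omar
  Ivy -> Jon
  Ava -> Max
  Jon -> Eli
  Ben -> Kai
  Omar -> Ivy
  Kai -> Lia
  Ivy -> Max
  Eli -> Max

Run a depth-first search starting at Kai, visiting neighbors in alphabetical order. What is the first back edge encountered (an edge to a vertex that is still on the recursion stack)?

DFS from Kai (visiting neighbors in alphabetical order); mark gray on enter, black on exit:
Kai gray
  Lia gray
    Cal gray
      Eli gray
        Max gray
        Max black
      Eli black
      Jon gray
        Jon→Eli: Eli black — skip
        Jon→Max: Max black — skip
      Jon black
      Cal→Max: Max black — skip
    Cal black
    Dee gray
      Dee→Cal: Cal black — skip
      Ivy gray
        Ivy→Jon: Jon black — skip
        Ivy→Max: Max black — skip
      Ivy black
      Dee→Jon: Jon black — skip
    Dee black
  Lia black
  Nia gray
    Omar gray
      Ava gray
        Ava→Max: Max black — skip
        Ava→Nia: Nia is gray → back edge
First back edge: Ava → Nia.

Ava->Nia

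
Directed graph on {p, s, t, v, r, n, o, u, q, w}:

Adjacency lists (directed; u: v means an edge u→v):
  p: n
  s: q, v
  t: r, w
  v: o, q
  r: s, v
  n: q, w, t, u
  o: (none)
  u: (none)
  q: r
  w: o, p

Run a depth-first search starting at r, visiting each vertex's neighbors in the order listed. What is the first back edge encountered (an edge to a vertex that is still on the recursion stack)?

q→r

DFS from r (visiting each vertex's neighbors in the order listed); mark gray on enter, black on exit:
r gray
  s gray
    q gray
      q→r: r is gray → back edge
First back edge: q → r.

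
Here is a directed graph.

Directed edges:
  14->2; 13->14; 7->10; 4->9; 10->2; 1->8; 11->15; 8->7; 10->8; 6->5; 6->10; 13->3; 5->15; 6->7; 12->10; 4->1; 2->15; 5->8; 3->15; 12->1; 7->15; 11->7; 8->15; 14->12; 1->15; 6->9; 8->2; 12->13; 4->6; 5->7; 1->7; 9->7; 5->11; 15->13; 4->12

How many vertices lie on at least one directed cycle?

A vertex is on a directed cycle iff it belongs to a strongly connected component of size ≥ 2 (or has a self-loop).
The vertices on cycles are {1, 2, 3, 7, 8, 10, 12, 13, 14, 15} — 10 in total.

10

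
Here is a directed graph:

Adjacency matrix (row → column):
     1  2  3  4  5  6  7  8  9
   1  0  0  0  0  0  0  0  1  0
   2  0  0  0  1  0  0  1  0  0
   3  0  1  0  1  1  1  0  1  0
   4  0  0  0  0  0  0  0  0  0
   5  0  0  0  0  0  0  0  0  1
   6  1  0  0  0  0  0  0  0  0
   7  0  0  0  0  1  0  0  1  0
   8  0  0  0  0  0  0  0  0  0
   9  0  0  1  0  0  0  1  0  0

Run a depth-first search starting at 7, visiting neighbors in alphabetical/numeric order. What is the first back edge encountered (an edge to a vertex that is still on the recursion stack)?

2→7

DFS from 7 (visiting neighbors in alphabetical/numeric order); mark gray on enter, black on exit:
7 gray
  5 gray
    9 gray
      3 gray
        2 gray
          4 gray
          4 black
          2→7: 7 is gray → back edge
First back edge: 2 → 7.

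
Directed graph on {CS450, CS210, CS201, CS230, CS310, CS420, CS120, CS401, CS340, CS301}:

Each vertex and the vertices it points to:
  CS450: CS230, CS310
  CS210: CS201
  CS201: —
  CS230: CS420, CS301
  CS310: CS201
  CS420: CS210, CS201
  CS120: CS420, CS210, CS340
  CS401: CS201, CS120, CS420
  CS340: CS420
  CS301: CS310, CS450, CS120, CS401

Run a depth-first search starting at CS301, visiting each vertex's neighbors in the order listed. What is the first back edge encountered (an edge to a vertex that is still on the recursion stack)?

CS230->CS301

DFS from CS301 (visiting each vertex's neighbors in the order listed); mark gray on enter, black on exit:
CS301 gray
  CS310 gray
    CS201 gray
    CS201 black
  CS310 black
  CS450 gray
    CS230 gray
      CS420 gray
        CS210 gray
          CS210→CS201: CS201 black — skip
        CS210 black
        CS420→CS201: CS201 black — skip
      CS420 black
      CS230→CS301: CS301 is gray → back edge
First back edge: CS230 → CS301.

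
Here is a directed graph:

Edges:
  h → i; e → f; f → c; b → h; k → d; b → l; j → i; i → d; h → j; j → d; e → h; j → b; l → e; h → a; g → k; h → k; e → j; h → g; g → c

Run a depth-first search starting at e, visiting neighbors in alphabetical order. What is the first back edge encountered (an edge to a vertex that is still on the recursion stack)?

b->h

DFS from e (visiting neighbors in alphabetical order); mark gray on enter, black on exit:
e gray
  f gray
    c gray
    c black
  f black
  h gray
    a gray
    a black
    g gray
      g→c: c black — skip
      k gray
        d gray
        d black
      k black
    g black
    i gray
      i→d: d black — skip
    i black
    j gray
      b gray
        b→h: h is gray → back edge
First back edge: b → h.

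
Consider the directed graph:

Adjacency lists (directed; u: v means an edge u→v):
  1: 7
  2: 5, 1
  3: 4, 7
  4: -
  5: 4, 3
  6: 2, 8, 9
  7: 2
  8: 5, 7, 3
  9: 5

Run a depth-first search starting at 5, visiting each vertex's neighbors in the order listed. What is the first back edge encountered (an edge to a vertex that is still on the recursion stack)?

DFS from 5 (visiting each vertex's neighbors in the order listed); mark gray on enter, black on exit:
5 gray
  4 gray
  4 black
  3 gray
    3→4: 4 black — skip
    7 gray
      2 gray
        2→5: 5 is gray → back edge
First back edge: 2 → 5.

2->5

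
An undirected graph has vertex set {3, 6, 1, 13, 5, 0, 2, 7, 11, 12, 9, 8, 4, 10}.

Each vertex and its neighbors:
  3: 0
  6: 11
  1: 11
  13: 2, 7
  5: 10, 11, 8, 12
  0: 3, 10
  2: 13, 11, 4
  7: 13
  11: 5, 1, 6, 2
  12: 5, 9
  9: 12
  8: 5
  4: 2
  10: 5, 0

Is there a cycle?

No

DFS, tracking each vertex's parent; an edge to a visited non-parent vertex closes a cycle.
Start from 3:
visit 3 (parent –)
  visit 0 (parent 3)
    0–3: parent, skip
    visit 10 (parent 0)
      visit 5 (parent 10)
        5–10: parent, skip
        visit 11 (parent 5)
          11–5: parent, skip
          visit 1 (parent 11)
            1–11: parent, skip
          visit 6 (parent 11)
            6–11: parent, skip
          visit 2 (parent 11)
            visit 13 (parent 2)
              13–2: parent, skip
              visit 7 (parent 13)
                7–13: parent, skip
            2–11: parent, skip
            visit 4 (parent 2)
              4–2: parent, skip
        visit 8 (parent 5)
          8–5: parent, skip
        visit 12 (parent 5)
          12–5: parent, skip
          visit 9 (parent 12)
            9–12: parent, skip
      10–0: parent, skip
No non-parent visited neighbor found — the graph is a forest.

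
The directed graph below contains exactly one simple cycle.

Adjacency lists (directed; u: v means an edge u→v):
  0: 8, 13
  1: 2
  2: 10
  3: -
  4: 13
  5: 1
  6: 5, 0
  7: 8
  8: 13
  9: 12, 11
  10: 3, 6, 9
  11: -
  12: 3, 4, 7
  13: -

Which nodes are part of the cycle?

DFS with gray/black marking from 10:
10 gray
  3 gray
  3 black
  6 gray
    5 gray
      1 gray
        2 gray
          2→10: 10 is gray → back edge
Back edge closes the cycle 10 → 6 → 5 → 1 → 2 → 10; its vertices are {1, 2, 5, 6, 10}.

1, 2, 5, 6, 10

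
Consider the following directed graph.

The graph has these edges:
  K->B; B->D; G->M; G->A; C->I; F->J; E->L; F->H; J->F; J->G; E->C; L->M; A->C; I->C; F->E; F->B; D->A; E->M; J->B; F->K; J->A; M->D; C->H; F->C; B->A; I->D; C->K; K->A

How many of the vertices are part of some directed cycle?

8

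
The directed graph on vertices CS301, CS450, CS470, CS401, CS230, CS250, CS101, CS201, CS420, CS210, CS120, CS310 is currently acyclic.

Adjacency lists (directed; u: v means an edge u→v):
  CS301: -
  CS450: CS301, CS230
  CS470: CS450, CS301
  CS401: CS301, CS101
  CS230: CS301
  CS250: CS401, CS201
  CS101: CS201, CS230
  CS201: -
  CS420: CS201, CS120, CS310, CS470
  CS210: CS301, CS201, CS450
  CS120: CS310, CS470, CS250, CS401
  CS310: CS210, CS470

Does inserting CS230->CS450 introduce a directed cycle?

Yes

Adding CS230→CS450 creates a cycle iff CS450 can already reach CS230.
Path from CS450: CS450 → CS230.
So CS450 → … → CS230 → CS450 is a cycle.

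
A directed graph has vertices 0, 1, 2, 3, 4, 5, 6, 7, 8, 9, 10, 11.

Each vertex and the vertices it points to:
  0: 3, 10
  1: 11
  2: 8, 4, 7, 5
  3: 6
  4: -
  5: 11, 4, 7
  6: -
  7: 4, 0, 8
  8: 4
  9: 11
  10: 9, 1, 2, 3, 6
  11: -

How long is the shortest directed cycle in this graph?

4

For each vertex v, BFS finds the shortest path from v back to v.
The shortest such closed walk is 10 → 2 → 7 → 0 → 10, length 4.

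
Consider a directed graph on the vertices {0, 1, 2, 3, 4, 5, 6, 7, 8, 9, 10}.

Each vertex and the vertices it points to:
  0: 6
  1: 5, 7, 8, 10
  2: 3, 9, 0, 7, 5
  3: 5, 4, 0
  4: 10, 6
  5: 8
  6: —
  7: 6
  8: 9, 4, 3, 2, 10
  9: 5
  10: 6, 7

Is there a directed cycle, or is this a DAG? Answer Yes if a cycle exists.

DFS with white/gray/black marking, starting from 4:
4 gray
  10 gray
    6 gray
    6 black
    7 gray
      7→6: 6 black — skip
    7 black
  10 black
  4→6: 6 black — skip
4 black
0 gray
  0→6: 6 black — skip
0 black
1 gray
  5 gray
    8 gray
      9 gray
        9→5: 5 is gray → back edge
Back edge found, so a cycle exists: 5 → 8 → 9 → 5.

Yes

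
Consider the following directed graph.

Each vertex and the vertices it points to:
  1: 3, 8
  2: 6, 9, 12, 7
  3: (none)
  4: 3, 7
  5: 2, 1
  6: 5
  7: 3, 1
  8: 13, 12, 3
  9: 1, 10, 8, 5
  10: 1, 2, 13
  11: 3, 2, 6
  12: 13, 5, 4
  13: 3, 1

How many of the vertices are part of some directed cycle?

11

A vertex is on a directed cycle iff it belongs to a strongly connected component of size ≥ 2 (or has a self-loop).
The vertices on cycles are {1, 2, 4, 5, 6, 7, 8, 9, 10, 12, 13} — 11 in total.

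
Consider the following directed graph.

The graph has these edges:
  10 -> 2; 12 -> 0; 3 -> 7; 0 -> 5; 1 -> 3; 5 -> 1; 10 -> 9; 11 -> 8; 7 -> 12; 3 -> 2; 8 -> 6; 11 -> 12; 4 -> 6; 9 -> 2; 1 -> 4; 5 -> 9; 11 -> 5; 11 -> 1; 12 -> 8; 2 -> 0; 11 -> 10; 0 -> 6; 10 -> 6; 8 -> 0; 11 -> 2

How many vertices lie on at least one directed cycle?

A vertex is on a directed cycle iff it belongs to a strongly connected component of size ≥ 2 (or has a self-loop).
The vertices on cycles are {0, 1, 2, 3, 5, 7, 8, 9, 12} — 9 in total.

9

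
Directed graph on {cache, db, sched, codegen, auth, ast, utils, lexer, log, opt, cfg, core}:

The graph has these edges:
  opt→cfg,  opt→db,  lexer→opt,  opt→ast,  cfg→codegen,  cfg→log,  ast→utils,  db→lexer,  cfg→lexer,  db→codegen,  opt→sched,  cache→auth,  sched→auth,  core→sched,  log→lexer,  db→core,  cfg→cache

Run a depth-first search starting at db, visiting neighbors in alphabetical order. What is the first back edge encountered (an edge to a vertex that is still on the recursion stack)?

DFS from db (visiting neighbors in alphabetical order); mark gray on enter, black on exit:
db gray
  codegen gray
  codegen black
  core gray
    sched gray
      auth gray
      auth black
    sched black
  core black
  lexer gray
    opt gray
      ast gray
        utils gray
        utils black
      ast black
      cfg gray
        cache gray
          cache→auth: auth black — skip
        cache black
        cfg→codegen: codegen black — skip
        cfg→lexer: lexer is gray → back edge
First back edge: cfg → lexer.

cfg→lexer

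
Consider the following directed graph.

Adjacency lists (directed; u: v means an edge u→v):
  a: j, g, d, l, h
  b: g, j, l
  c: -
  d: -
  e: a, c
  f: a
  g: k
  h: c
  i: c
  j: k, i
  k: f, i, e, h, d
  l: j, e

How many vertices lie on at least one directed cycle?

7

A vertex is on a directed cycle iff it belongs to a strongly connected component of size ≥ 2 (or has a self-loop).
The vertices on cycles are {a, e, f, g, j, k, l} — 7 in total.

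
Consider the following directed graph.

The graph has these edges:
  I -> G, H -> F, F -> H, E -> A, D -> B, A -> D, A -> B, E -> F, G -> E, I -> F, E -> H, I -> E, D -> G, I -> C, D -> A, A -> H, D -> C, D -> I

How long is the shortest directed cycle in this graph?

For each vertex v, BFS finds the shortest path from v back to v.
The shortest such closed walk is D → A → D, length 2.

2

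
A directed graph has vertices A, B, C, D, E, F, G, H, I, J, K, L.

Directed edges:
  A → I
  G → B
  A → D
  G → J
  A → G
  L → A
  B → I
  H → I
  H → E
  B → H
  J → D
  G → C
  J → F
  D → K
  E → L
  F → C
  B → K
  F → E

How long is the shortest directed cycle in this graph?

For each vertex v, BFS finds the shortest path from v back to v.
The shortest such closed walk is L → A → G → B → H → E → L, length 6.

6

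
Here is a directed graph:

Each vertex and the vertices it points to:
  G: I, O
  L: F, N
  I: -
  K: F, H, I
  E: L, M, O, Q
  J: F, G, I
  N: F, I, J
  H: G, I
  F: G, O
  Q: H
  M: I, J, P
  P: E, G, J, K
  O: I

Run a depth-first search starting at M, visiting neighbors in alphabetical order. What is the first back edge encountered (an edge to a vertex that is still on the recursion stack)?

DFS from M (visiting neighbors in alphabetical order); mark gray on enter, black on exit:
M gray
  I gray
  I black
  J gray
    F gray
      G gray
        G→I: I black — skip
        O gray
          O→I: I black — skip
        O black
      G black
      F→O: O black — skip
    F black
    J→G: G black — skip
    J→I: I black — skip
  J black
  P gray
    E gray
      L gray
        L→F: F black — skip
        N gray
          N→F: F black — skip
          N→I: I black — skip
          N→J: J black — skip
        N black
      L black
      E→M: M is gray → back edge
First back edge: E → M.

E→M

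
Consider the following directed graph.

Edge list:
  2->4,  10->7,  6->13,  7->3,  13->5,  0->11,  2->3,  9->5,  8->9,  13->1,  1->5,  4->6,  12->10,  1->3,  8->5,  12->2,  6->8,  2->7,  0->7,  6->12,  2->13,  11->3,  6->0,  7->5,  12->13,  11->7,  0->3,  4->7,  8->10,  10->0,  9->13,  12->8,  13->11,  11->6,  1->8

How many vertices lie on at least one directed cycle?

A vertex is on a directed cycle iff it belongs to a strongly connected component of size ≥ 2 (or has a self-loop).
The vertices on cycles are {0, 1, 2, 4, 6, 8, 9, 10, 11, 12, 13} — 11 in total.

11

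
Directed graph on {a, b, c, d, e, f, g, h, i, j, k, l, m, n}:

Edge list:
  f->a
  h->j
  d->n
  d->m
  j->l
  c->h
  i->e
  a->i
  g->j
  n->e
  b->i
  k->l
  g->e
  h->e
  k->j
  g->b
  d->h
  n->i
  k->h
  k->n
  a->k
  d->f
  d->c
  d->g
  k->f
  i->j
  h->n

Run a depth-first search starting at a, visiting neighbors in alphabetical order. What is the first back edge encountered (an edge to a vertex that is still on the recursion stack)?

f->a

DFS from a (visiting neighbors in alphabetical order); mark gray on enter, black on exit:
a gray
  i gray
    e gray
    e black
    j gray
      l gray
      l black
    j black
  i black
  k gray
    f gray
      f→a: a is gray → back edge
First back edge: f → a.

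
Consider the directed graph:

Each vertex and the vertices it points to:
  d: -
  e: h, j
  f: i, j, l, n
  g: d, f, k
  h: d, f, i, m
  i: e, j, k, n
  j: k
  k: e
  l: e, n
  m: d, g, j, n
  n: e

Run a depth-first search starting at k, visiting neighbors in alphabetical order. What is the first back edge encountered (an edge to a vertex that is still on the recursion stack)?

DFS from k (visiting neighbors in alphabetical order); mark gray on enter, black on exit:
k gray
  e gray
    h gray
      d gray
      d black
      f gray
        i gray
          i→e: e is gray → back edge
First back edge: i → e.

i->e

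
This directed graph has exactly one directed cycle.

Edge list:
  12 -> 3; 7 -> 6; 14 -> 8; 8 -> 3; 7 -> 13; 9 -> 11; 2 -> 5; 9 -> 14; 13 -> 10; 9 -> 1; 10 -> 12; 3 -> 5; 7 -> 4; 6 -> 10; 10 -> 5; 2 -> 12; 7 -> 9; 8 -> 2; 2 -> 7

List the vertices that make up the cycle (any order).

DFS with gray/black marking from 2:
2 gray
  7 gray
    4 gray
    4 black
    9 gray
      1 gray
      1 black
      14 gray
        8 gray
          8→2: 2 is gray → back edge
Back edge closes the cycle 2 → 7 → 9 → 14 → 8 → 2; its vertices are {2, 7, 8, 9, 14}.

2, 7, 8, 9, 14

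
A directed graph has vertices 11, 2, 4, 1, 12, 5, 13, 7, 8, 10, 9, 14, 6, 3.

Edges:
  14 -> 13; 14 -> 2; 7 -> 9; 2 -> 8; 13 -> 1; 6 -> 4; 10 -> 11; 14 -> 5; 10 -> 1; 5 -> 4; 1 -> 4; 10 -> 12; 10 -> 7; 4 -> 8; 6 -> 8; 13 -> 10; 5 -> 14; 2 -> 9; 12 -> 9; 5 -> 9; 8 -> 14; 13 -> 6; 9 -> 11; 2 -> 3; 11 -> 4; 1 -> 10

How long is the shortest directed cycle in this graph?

For each vertex v, BFS finds the shortest path from v back to v.
The shortest such closed walk is 14 → 5 → 14, length 2.

2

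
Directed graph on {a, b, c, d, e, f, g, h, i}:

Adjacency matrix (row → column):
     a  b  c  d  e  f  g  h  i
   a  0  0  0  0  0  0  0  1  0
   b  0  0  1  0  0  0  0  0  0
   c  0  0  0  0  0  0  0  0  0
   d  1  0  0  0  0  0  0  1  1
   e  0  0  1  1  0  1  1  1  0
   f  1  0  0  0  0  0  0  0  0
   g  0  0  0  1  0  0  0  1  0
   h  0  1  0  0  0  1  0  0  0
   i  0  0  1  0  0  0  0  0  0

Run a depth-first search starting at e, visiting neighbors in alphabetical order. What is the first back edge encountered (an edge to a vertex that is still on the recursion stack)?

f->a

DFS from e (visiting neighbors in alphabetical order); mark gray on enter, black on exit:
e gray
  c gray
  c black
  d gray
    a gray
      h gray
        b gray
          b→c: c black — skip
        b black
        f gray
          f→a: a is gray → back edge
First back edge: f → a.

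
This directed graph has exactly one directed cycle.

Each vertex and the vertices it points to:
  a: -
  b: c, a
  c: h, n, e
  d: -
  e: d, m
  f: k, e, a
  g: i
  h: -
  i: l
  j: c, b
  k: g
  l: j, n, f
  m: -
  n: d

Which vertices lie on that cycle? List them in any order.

DFS with gray/black marking from l:
l gray
  j gray
    c gray
      h gray
      h black
      n gray
        d gray
        d black
      n black
      e gray
        e→d: d black — skip
        m gray
        m black
      e black
    c black
    b gray
      b→c: c black — skip
      a gray
      a black
    b black
  j black
  l→n: n black — skip
  f gray
    k gray
      g gray
        i gray
          i→l: l is gray → back edge
Back edge closes the cycle l → f → k → g → i → l; its vertices are {f, g, i, k, l}.

f, g, i, k, l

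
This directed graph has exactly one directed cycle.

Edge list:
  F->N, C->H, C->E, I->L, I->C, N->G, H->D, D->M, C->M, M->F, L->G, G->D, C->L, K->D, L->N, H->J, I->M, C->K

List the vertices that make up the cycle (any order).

D, F, G, M, N

DFS with gray/black marking from D:
D gray
  M gray
    F gray
      N gray
        G gray
          G→D: D is gray → back edge
Back edge closes the cycle D → M → F → N → G → D; its vertices are {D, F, G, M, N}.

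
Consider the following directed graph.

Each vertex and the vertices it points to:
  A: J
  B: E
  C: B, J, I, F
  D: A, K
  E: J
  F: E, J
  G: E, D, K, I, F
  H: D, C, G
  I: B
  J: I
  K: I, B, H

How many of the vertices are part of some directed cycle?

8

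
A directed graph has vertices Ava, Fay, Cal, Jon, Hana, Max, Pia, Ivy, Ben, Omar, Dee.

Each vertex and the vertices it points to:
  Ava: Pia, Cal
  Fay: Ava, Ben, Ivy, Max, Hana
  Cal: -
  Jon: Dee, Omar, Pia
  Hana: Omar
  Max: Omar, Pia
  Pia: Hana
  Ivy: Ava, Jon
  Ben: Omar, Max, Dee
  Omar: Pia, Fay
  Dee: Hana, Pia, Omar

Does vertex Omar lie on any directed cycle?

Yes

Omar is on a cycle iff Omar can reach itself via ≥1 edge.
Omar → Pia → Hana → Omar — yes.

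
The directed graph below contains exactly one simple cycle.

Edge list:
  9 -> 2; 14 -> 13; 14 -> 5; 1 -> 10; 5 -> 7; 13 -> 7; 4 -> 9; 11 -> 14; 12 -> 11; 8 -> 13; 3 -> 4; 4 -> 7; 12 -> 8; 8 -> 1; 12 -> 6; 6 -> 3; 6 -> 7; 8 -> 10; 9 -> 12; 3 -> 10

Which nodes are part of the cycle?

3, 4, 6, 9, 12

DFS with gray/black marking from 9:
9 gray
  2 gray
  2 black
  12 gray
    8 gray
      13 gray
        7 gray
        7 black
      13 black
      10 gray
      10 black
      1 gray
        1→10: 10 black — skip
      1 black
    8 black
    11 gray
      14 gray
        5 gray
          5→7: 7 black — skip
        5 black
        14→13: 13 black — skip
      14 black
    11 black
    6 gray
      3 gray
        4 gray
          4→9: 9 is gray → back edge
Back edge closes the cycle 9 → 12 → 6 → 3 → 4 → 9; its vertices are {3, 4, 6, 9, 12}.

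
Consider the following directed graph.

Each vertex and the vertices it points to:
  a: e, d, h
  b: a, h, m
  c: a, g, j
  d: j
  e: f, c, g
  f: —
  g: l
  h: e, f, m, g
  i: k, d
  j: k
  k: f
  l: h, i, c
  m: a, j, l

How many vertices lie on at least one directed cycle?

A vertex is on a directed cycle iff it belongs to a strongly connected component of size ≥ 2 (or has a self-loop).
The vertices on cycles are {a, c, e, g, h, l, m} — 7 in total.

7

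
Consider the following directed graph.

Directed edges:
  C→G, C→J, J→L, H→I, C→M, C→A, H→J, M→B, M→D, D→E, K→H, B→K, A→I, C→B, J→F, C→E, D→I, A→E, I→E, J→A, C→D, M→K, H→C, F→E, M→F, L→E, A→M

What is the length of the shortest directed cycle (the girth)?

For each vertex v, BFS finds the shortest path from v back to v.
The shortest such closed walk is H → C → B → K → H, length 4.

4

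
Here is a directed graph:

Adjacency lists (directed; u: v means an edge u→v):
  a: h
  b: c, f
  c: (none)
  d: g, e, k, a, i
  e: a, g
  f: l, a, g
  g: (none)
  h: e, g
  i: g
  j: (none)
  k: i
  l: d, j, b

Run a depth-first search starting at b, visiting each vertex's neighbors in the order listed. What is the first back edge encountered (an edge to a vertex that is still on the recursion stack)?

h->e

DFS from b (visiting each vertex's neighbors in the order listed); mark gray on enter, black on exit:
b gray
  c gray
  c black
  f gray
    l gray
      d gray
        g gray
        g black
        e gray
          a gray
            h gray
              h→e: e is gray → back edge
First back edge: h → e.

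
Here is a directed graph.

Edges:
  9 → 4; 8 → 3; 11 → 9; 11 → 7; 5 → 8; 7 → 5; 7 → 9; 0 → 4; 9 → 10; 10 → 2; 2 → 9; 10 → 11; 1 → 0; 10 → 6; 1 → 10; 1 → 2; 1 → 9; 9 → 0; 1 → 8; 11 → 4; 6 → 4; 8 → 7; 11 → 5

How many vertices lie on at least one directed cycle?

7

A vertex is on a directed cycle iff it belongs to a strongly connected component of size ≥ 2 (or has a self-loop).
The vertices on cycles are {2, 5, 7, 8, 9, 10, 11} — 7 in total.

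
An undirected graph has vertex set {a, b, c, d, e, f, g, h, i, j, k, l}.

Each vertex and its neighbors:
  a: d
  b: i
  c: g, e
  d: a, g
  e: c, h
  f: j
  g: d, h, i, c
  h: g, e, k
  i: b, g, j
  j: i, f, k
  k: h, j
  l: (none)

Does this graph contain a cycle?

Yes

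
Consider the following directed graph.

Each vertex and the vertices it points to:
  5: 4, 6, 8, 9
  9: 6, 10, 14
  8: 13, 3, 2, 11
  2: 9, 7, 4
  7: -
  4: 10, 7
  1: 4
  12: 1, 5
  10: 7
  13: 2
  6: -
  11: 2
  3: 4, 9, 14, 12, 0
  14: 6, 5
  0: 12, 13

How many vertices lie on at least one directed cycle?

A vertex is on a directed cycle iff it belongs to a strongly connected component of size ≥ 2 (or has a self-loop).
The vertices on cycles are {0, 2, 3, 5, 8, 9, 11, 12, 13, 14} — 10 in total.

10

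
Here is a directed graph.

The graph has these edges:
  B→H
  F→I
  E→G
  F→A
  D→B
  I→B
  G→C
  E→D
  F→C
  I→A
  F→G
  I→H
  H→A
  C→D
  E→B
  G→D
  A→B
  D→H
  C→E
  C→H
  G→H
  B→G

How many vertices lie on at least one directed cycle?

A vertex is on a directed cycle iff it belongs to a strongly connected component of size ≥ 2 (or has a self-loop).
The vertices on cycles are {A, B, C, D, E, G, H} — 7 in total.

7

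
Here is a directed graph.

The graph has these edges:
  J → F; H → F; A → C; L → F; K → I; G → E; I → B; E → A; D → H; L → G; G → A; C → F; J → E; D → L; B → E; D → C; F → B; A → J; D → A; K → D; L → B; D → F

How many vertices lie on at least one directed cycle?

6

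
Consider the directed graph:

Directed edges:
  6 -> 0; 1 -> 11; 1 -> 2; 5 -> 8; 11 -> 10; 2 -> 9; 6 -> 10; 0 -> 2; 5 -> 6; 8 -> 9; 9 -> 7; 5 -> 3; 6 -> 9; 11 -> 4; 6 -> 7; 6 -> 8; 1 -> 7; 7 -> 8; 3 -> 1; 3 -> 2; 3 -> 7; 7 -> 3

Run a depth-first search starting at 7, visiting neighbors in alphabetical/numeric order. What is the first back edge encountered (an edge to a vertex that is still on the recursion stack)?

9→7

DFS from 7 (visiting neighbors in alphabetical/numeric order); mark gray on enter, black on exit:
7 gray
  3 gray
    1 gray
      2 gray
        9 gray
          9→7: 7 is gray → back edge
First back edge: 9 → 7.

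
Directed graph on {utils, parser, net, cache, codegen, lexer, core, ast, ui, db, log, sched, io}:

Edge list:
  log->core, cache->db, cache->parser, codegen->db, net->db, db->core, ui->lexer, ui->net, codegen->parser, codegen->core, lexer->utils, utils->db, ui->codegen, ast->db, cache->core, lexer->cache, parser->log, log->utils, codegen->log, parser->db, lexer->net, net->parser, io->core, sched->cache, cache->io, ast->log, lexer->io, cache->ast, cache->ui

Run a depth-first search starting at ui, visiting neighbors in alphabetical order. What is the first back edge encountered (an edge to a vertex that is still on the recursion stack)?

cache->ui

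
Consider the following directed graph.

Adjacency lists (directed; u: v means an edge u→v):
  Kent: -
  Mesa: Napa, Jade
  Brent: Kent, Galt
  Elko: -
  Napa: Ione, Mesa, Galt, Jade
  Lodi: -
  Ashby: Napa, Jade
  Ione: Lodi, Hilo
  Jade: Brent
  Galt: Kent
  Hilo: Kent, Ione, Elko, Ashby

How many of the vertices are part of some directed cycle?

5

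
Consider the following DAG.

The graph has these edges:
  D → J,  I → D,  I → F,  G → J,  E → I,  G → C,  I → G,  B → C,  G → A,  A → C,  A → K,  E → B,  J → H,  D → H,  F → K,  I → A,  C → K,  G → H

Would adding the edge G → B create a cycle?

No

Adding G→B creates a cycle iff B can already reach G.
Explore from B: no path reaches G. The graph stays acyclic.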